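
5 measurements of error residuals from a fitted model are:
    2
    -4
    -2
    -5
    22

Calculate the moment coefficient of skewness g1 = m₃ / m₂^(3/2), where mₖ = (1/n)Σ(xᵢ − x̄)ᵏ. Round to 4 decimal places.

x̄ = (2 - 4 - 2 - 5 + 22) / 5 = 2.6000
deviations (xᵢ − x̄): -0.6000, -6.6000, -4.6000, -7.6000, 19.4000
Σ(xᵢ − x̄)² = 499.2000 ⇒ m₂ = 499.2000/5 = 99.84000
Σ(xᵢ − x̄)³ = 6477.3600 ⇒ m₃ = 6477.3600/5 = 1295.47200
m₂^(3/2) = 99.84000^(1.5) = 997.60096
g1 = m₃ / m₂^(3/2) = 1295.47200 / 997.60096 ≈ 1.2986

1.2986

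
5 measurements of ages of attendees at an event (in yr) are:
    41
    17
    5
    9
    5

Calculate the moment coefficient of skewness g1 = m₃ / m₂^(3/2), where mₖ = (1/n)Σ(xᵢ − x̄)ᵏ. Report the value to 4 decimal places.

x̄ = (41 + 17 + 5 + 9 + 5) / 5 = 15.4000
deviations (xᵢ − x̄): 25.6000, 1.6000, -10.4000, -6.4000, -10.4000
Σ(xᵢ − x̄)² = 915.2000 ⇒ m₂ = 915.2000/5 = 183.04000
Σ(xᵢ − x̄)³ = 14269.4400 ⇒ m₃ = 14269.4400/5 = 2853.88800
m₂^(3/2) = 183.04000^(1.5) = 2476.38982
g1 = m₃ / m₂^(3/2) = 2853.88800 / 2476.38982 ≈ 1.1524

1.1524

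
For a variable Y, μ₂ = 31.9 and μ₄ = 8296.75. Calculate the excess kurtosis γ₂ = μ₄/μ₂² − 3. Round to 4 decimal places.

5.1532

μ₂² = 31.9² = 1017.61000
μ₄/μ₂² = 8296.75 / 1017.61000 = 8.15317
γ₂ = 8.15317 − 3 ≈ 5.1532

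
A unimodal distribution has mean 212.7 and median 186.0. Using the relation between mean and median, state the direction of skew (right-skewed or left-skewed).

mean − median = 212.7 − 186.0 = 26.7
mean > median ⇒ the longer tail is on the right ⇒ right-skewed (positively skewed).

right-skewed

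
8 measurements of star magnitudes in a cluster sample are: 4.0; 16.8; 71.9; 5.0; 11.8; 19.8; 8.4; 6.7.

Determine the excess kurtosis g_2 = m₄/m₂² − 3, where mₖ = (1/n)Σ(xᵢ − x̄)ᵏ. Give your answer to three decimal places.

x̄ = 18.0500
Σ(xᵢ − x̄)² = 3533.1600 ⇒ m₂ = 441.64500
Σ(xᵢ − x̄)⁴ = 8503745.9558 ⇒ m₄ = 1062968.24447
m₂² = 195050.30603
g_2 = m₄/m₂² − 3 = 5.44971 − 3 ≈ 2.450

2.450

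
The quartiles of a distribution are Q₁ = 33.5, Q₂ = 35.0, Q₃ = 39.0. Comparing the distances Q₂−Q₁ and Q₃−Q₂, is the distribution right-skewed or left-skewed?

Q₂ − Q₁ = 1.5;  Q₃ − Q₂ = 4.0
Q₃ − Q₂ > Q₂ − Q₁ ⇒ the upper half is more spread out ⇒ right-skewed.

right-skewed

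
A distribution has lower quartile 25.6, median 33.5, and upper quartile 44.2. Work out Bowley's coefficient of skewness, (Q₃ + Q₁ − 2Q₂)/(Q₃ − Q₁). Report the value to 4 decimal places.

numerator: Q₃ + Q₁ − 2Q₂ = 44.2 + 25.6 − 2×33.5 = 2.8000
denominator: Q₃ − Q₁ = 44.2 − 25.6 = 18.6000
Bowley skewness = 2.8000 / 18.6000 ≈ 0.1505

0.1505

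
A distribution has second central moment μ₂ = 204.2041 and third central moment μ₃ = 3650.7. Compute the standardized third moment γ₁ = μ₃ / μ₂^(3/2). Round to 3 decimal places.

1.251

σ = √μ₂ = √204.2041 = 14.29000
σ³ = μ₂^(3/2) = 2918.07659
γ₁ = μ₃/σ³ = 3650.7 / 2918.07659 ≈ 1.251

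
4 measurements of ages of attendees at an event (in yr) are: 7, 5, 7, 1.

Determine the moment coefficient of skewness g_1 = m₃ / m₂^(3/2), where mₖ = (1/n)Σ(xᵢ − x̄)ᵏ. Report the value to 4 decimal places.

x̄ = (7 + 5 + 7 + 1) / 4 = 5.0000
deviations (xᵢ − x̄): 2.0000, 0.0000, 2.0000, -4.0000
Σ(xᵢ − x̄)² = 24.0000 ⇒ m₂ = 24.0000/4 = 6.00000
Σ(xᵢ − x̄)³ = -48.0000 ⇒ m₃ = -48.0000/4 = -12.00000
m₂^(3/2) = 6.00000^(1.5) = 14.69694
g_1 = m₃ / m₂^(3/2) = -12.00000 / 14.69694 ≈ -0.8165

-0.8165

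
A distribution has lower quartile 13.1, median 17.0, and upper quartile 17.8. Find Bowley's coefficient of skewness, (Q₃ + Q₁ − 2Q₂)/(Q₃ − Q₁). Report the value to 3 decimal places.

numerator: Q₃ + Q₁ − 2Q₂ = 17.8 + 13.1 − 2×17.0 = -3.1000
denominator: Q₃ − Q₁ = 17.8 − 13.1 = 4.7000
Bowley skewness = -3.1000 / 4.7000 ≈ -0.660

-0.660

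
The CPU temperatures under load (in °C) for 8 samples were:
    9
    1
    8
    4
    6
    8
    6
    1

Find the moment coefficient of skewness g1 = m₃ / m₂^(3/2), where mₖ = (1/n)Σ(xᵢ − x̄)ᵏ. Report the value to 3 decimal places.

x̄ = (9 + 1 + 8 + 4 + 6 + 8 + 6 + 1) / 8 = 5.3750
deviations (xᵢ − x̄): 3.6250, -4.3750, 2.6250, -1.3750, 0.6250, 2.6250, 0.6250, -4.3750
Σ(xᵢ − x̄)² = 67.8750 ⇒ m₂ = 67.8750/8 = 8.48438
Σ(xᵢ − x̄)³ = -85.7813 ⇒ m₃ = -85.7813/8 = -10.72266
m₂^(3/2) = 8.48438^(1.5) = 24.71325
g1 = m₃ / m₂^(3/2) = -10.72266 / 24.71325 ≈ -0.434

-0.434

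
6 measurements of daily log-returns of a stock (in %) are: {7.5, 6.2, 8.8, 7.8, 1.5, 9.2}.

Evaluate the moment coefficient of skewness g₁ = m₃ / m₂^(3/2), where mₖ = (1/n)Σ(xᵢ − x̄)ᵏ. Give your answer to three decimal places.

-1.272

x̄ = (7.5 + 6.2 + 8.8 + 7.8 + 1.5 + 9.2) / 6 = 6.8333
deviations (xᵢ − x̄): 0.6667, -0.6333, 1.9667, 0.9667, -5.3333, 2.3667
Σ(xᵢ − x̄)² = 39.6933 ⇒ m₂ = 39.6933/6 = 6.61556
Σ(xᵢ − x̄)³ = -129.8956 ⇒ m₃ = -129.8956/6 = -21.64926
m₂^(3/2) = 6.61556^(1.5) = 17.01569
g₁ = m₃ / m₂^(3/2) = -21.64926 / 17.01569 ≈ -1.272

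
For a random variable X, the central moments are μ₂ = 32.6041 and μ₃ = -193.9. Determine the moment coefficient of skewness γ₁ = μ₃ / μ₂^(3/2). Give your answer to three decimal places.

σ = √μ₂ = √32.6041 = 5.71000
σ³ = μ₂^(3/2) = 186.16941
γ₁ = μ₃/σ³ = -193.9 / 186.16941 ≈ -1.042

-1.042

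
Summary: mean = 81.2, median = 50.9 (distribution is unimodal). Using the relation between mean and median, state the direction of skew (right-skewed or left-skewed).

right-skewed

mean − median = 81.2 − 50.9 = 30.3
mean > median ⇒ the longer tail is on the right ⇒ right-skewed (positively skewed).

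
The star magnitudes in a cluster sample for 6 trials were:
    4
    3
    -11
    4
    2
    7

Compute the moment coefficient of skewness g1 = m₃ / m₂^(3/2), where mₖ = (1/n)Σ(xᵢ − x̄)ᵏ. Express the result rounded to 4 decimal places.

x̄ = (4 + 3 - 11 + 4 + 2 + 7) / 6 = 1.5000
deviations (xᵢ − x̄): 2.5000, 1.5000, -12.5000, 2.5000, 0.5000, 5.5000
Σ(xᵢ − x̄)² = 201.5000 ⇒ m₂ = 201.5000/6 = 33.58333
Σ(xᵢ − x̄)³ = -1752.0000 ⇒ m₃ = -1752.0000/6 = -292.00000
m₂^(3/2) = 33.58333^(1.5) = 194.61921
g1 = m₃ / m₂^(3/2) = -292.00000 / 194.61921 ≈ -1.5004

-1.5004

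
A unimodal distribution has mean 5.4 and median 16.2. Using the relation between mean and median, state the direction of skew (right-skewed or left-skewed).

mean − median = 5.4 − 16.2 = -10.8
mean < median ⇒ the longer tail is on the left ⇒ left-skewed (negatively skewed).

left-skewed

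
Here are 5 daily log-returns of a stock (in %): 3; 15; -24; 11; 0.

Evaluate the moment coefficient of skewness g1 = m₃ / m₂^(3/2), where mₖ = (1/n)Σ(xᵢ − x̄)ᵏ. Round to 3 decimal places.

-0.942

x̄ = (3 + 15 - 24 + 11 + 0) / 5 = 1.0000
deviations (xᵢ − x̄): 2.0000, 14.0000, -25.0000, 10.0000, -1.0000
Σ(xᵢ − x̄)² = 926.0000 ⇒ m₂ = 926.0000/5 = 185.20000
Σ(xᵢ − x̄)³ = -11874.0000 ⇒ m₃ = -11874.0000/5 = -2374.80000
m₂^(3/2) = 185.20000^(1.5) = 2520.35359
g1 = m₃ / m₂^(3/2) = -2374.80000 / 2520.35359 ≈ -0.942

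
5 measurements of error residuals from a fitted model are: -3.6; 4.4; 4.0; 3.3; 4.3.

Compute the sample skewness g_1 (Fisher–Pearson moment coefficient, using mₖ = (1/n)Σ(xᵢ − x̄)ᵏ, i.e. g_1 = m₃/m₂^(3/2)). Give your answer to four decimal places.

x̄ = (-3.6 + 4.4 + 4.0 + 3.3 + 4.3) / 5 = 2.4800
deviations (xᵢ − x̄): -6.0800, 1.9200, 1.5200, 0.8200, 1.8200
Σ(xᵢ − x̄)² = 46.9480 ⇒ m₂ = 46.9480/5 = 9.38960
Σ(xᵢ − x̄)³ = -207.5861 ⇒ m₃ = -207.5861/5 = -41.51722
m₂^(3/2) = 9.38960^(1.5) = 28.77204
g_1 = m₃ / m₂^(3/2) = -41.51722 / 28.77204 ≈ -1.4430

-1.4430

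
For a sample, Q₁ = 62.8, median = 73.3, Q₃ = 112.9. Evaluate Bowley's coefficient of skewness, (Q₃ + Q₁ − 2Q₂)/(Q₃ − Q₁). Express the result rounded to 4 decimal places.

numerator: Q₃ + Q₁ − 2Q₂ = 112.9 + 62.8 − 2×73.3 = 29.1000
denominator: Q₃ − Q₁ = 112.9 − 62.8 = 50.1000
Bowley skewness = 29.1000 / 50.1000 ≈ 0.5808

0.5808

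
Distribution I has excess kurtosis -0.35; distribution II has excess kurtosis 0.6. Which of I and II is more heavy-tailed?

II

Higher excess kurtosis ⇒ heavier tails relative to the normal distribution.
-0.35 vs 0.6: the larger is 0.6, so II has heavier tails. (II is leptokurtic — heavier-than-normal tails; the other is platykurtic.)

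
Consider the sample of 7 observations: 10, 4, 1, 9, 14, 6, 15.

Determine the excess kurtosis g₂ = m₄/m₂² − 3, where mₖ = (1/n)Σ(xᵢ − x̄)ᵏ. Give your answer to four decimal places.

-1.2273

x̄ = 8.4286
Σ(xᵢ − x̄)² = 157.7143 ⇒ m₂ = 22.53061
Σ(xᵢ − x̄)⁴ = 6299.2303 ⇒ m₄ = 899.89005
m₂² = 507.62849
g₂ = m₄/m₂² − 3 = 1.77273 − 3 ≈ -1.2273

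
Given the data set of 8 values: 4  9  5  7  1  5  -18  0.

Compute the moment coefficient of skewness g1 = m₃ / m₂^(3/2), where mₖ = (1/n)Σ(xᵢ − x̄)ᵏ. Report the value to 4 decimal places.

-1.7503

x̄ = (4 + 9 + 5 + 7 + 1 + 5 - 18 + 0) / 8 = 1.6250
deviations (xᵢ − x̄): 2.3750, 7.3750, 3.3750, 5.3750, -0.6250, 3.3750, -19.6250, -1.6250
Σ(xᵢ − x̄)² = 499.8750 ⇒ m₂ = 499.8750/8 = 62.48438
Σ(xᵢ − x̄)³ = -6916.2188 ⇒ m₃ = -6916.2188/8 = -864.52734
m₂^(3/2) = 62.48438^(1.5) = 493.92061
g1 = m₃ / m₂^(3/2) = -864.52734 / 493.92061 ≈ -1.7503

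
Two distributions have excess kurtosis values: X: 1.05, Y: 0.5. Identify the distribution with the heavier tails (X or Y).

Higher excess kurtosis ⇒ heavier tails relative to the normal distribution.
1.05 vs 0.5: the larger is 1.05, so X has heavier tails.

X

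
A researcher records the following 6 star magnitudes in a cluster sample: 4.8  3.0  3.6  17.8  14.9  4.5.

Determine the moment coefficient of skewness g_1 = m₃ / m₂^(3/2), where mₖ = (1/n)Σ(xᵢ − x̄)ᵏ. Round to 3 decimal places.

x̄ = (4.8 + 3.0 + 3.6 + 17.8 + 14.9 + 4.5) / 6 = 8.1000
deviations (xᵢ − x̄): -3.3000, -5.1000, -4.5000, 9.7000, 6.8000, -3.6000
Σ(xᵢ − x̄)² = 210.4400 ⇒ m₂ = 210.4400/6 = 35.07333
Σ(xᵢ − x̄)³ = 920.7360 ⇒ m₃ = 920.7360/6 = 153.45600
m₂^(3/2) = 35.07333^(1.5) = 207.71390
g_1 = m₃ / m₂^(3/2) = 153.45600 / 207.71390 ≈ 0.739

0.739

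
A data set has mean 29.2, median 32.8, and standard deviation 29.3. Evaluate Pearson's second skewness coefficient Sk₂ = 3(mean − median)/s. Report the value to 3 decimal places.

-0.369

Sk₂ = 3(29.2 − 32.8) / 29.3 = 3 × -3.6000 / 29.3
    = -10.8000 / 29.3 ≈ -0.369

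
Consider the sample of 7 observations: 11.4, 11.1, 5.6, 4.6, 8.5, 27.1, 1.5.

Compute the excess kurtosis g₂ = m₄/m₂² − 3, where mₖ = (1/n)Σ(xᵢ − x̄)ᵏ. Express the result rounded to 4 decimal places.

x̄ = 9.9714
Σ(xᵢ − x̄)² = 418.5943 ⇒ m₂ = 59.79918
Σ(xᵢ − x̄)⁴ = 92434.8200 ⇒ m₄ = 13204.97429
m₂² = 3575.94237
g₂ = m₄/m₂² − 3 = 3.69273 − 3 ≈ 0.6927

0.6927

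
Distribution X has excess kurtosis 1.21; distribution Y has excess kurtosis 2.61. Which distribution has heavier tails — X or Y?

Higher excess kurtosis ⇒ heavier tails relative to the normal distribution.
1.21 vs 2.61: the larger is 2.61, so Y has heavier tails.

Y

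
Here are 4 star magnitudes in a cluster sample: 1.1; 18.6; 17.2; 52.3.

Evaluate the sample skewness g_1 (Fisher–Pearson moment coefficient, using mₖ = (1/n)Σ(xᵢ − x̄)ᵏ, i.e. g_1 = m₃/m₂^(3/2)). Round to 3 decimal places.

0.668

x̄ = (1.1 + 18.6 + 17.2 + 52.3) / 4 = 22.3000
deviations (xᵢ − x̄): -21.2000, -3.7000, -5.1000, 30.0000
Σ(xᵢ − x̄)² = 1389.1400 ⇒ m₂ = 1389.1400/4 = 347.28500
Σ(xᵢ − x̄)³ = 17288.5680 ⇒ m₃ = 17288.5680/4 = 4322.14200
m₂^(3/2) = 347.28500^(1.5) = 6471.85887
g_1 = m₃ / m₂^(3/2) = 4322.14200 / 6471.85887 ≈ 0.668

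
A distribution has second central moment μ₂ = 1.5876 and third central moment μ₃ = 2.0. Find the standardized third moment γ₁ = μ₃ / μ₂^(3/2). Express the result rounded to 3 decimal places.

1.000

σ = √μ₂ = √1.5876 = 1.26000
σ³ = μ₂^(3/2) = 2.00038
γ₁ = μ₃/σ³ = 2.0 / 2.00038 ≈ 1.000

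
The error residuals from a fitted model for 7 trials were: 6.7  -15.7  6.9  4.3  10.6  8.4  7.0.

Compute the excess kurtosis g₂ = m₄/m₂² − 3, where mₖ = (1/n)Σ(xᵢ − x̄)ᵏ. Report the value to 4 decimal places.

x̄ = 4.0286
Σ(xᵢ − x̄)² = 475.7943 ⇒ m₂ = 67.97061
Σ(xᵢ − x̄)⁴ = 153916.3813 ⇒ m₄ = 21988.05448
m₂² = 4620.00413
g₂ = m₄/m₂² − 3 = 4.75931 − 3 ≈ 1.7593

1.7593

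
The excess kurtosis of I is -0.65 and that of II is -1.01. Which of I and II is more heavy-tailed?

Higher excess kurtosis ⇒ heavier tails relative to the normal distribution.
-0.65 vs -1.01: the larger is -0.65, so I has heavier tails.

I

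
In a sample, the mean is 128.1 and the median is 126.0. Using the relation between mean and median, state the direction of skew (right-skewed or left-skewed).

mean − median = 128.1 − 126.0 = 2.1
mean > median ⇒ the longer tail is on the right ⇒ right-skewed (positively skewed).

right-skewed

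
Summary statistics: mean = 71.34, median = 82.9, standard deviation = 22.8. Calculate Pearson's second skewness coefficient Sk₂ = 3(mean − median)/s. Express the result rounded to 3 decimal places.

Sk₂ = 3(71.34 − 82.9) / 22.8 = 3 × -11.5600 / 22.8
    = -34.6800 / 22.8 ≈ -1.521

-1.521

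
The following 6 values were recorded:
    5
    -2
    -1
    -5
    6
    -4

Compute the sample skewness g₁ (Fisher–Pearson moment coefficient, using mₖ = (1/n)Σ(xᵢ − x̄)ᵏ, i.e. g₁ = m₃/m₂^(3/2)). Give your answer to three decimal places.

0.436

x̄ = (5 - 2 - 1 - 5 + 6 - 4) / 6 = -0.1667
deviations (xᵢ − x̄): 5.1667, -1.8333, -0.8333, -4.8333, 6.1667, -3.8333
Σ(xᵢ − x̄)² = 106.8333 ⇒ m₂ = 106.8333/6 = 17.80556
Σ(xᵢ − x̄)³ = 196.4444 ⇒ m₃ = 196.4444/6 = 32.74074
m₂^(3/2) = 17.80556^(1.5) = 75.13344
g₁ = m₃ / m₂^(3/2) = 32.74074 / 75.13344 ≈ 0.436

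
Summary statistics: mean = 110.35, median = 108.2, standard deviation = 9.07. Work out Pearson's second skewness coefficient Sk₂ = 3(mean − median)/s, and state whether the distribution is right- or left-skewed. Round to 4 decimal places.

Sk₂ = 3(110.35 − 108.2) / 9.07 = 3 × 2.1500 / 9.07
    = 6.4500 / 9.07 ≈ 0.7111
Sk₂ > 0 ⇒ mean > median ⇒ right-skewed (positive skew).

0.7111, right-skewed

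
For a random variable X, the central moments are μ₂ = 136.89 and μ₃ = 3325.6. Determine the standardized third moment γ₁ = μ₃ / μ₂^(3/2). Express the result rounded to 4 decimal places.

σ = √μ₂ = √136.89 = 11.70000
σ³ = μ₂^(3/2) = 1601.61300
γ₁ = μ₃/σ³ = 3325.6 / 1601.61300 ≈ 2.0764

2.0764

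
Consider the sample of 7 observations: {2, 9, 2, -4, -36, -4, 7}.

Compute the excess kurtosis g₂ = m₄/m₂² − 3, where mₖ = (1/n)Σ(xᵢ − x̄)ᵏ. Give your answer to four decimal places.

x̄ = -3.4286
Σ(xᵢ − x̄)² = 1383.7143 ⇒ m₂ = 197.67347
Σ(xᵢ − x̄)⁴ = 1162930.0466 ⇒ m₄ = 166132.86381
m₂² = 39074.80050
g₂ = m₄/m₂² − 3 = 4.25166 − 3 ≈ 1.2517

1.2517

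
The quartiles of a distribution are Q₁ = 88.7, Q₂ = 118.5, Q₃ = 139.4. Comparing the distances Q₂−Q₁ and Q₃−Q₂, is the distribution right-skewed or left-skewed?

left-skewed

Q₂ − Q₁ = 29.8;  Q₃ − Q₂ = 20.9
Q₂ − Q₁ > Q₃ − Q₂ ⇒ the lower half is more spread out ⇒ left-skewed.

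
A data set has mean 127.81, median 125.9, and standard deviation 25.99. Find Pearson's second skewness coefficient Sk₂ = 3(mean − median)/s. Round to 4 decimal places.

Sk₂ = 3(127.81 − 125.9) / 25.99 = 3 × 1.9100 / 25.99
    = 5.7300 / 25.99 ≈ 0.2205

0.2205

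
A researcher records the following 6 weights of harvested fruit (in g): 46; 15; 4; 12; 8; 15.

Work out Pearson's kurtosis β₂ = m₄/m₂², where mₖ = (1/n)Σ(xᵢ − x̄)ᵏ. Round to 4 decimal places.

x̄ = 16.6667
Σ(xᵢ − x̄)² = 1123.3333 ⇒ m₂ = 187.22222
Σ(xᵢ − x̄)⁴ = 772238.4444 ⇒ m₄ = 128706.40741
m₂² = 35052.16049
β₂ = m₄/m₂² = 128706.40741 / 35052.16049 ≈ 3.6719

3.6719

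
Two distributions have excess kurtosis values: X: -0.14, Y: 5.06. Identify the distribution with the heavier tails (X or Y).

Higher excess kurtosis ⇒ heavier tails relative to the normal distribution.
-0.14 vs 5.06: the larger is 5.06, so Y has heavier tails. (Y is leptokurtic — heavier-than-normal tails; the other is platykurtic.)

Y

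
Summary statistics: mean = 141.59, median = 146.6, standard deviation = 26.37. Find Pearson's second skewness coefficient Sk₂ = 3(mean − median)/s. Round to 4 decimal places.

Sk₂ = 3(141.59 − 146.6) / 26.37 = 3 × -5.0100 / 26.37
    = -15.0300 / 26.37 ≈ -0.5700

-0.5700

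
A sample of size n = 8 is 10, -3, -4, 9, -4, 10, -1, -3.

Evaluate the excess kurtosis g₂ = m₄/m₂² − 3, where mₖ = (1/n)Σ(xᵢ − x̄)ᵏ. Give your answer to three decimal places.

-1.706

x̄ = 1.7500
Σ(xᵢ − x̄)² = 307.5000 ⇒ m₂ = 38.43750
Σ(xᵢ − x̄)⁴ = 15289.4063 ⇒ m₄ = 1911.17578
m₂² = 1477.44141
g₂ = m₄/m₂² − 3 = 1.29357 − 3 ≈ -1.706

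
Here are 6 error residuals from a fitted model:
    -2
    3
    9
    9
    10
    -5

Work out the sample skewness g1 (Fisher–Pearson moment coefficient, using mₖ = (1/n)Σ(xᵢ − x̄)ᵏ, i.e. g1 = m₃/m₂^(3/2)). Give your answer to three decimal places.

x̄ = (-2 + 3 + 9 + 9 + 10 - 5) / 6 = 4.0000
deviations (xᵢ − x̄): -6.0000, -1.0000, 5.0000, 5.0000, 6.0000, -9.0000
Σ(xᵢ − x̄)² = 204.0000 ⇒ m₂ = 204.0000/6 = 34.00000
Σ(xᵢ − x̄)³ = -480.0000 ⇒ m₃ = -480.0000/6 = -80.00000
m₂^(3/2) = 34.00000^(1.5) = 198.25236
g1 = m₃ / m₂^(3/2) = -80.00000 / 198.25236 ≈ -0.404

-0.404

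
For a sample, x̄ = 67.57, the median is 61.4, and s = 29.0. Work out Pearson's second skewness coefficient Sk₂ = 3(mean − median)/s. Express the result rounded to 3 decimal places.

0.638

Sk₂ = 3(67.57 − 61.4) / 29.0 = 3 × 6.1700 / 29.0
    = 18.5100 / 29.0 ≈ 0.638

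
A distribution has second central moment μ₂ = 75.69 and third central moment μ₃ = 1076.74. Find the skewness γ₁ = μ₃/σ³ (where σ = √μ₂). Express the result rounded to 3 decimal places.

σ = √μ₂ = √75.69 = 8.70000
σ³ = μ₂^(3/2) = 658.50300
γ₁ = μ₃/σ³ = 1076.74 / 658.50300 ≈ 1.635

1.635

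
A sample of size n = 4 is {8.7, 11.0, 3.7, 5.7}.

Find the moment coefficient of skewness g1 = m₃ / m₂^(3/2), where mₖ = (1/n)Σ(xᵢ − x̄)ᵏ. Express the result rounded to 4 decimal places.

0.0573

x̄ = (8.7 + 11.0 + 3.7 + 5.7) / 4 = 7.2750
deviations (xᵢ − x̄): 1.4250, 3.7250, -3.5750, -1.5750
Σ(xᵢ − x̄)² = 31.1675 ⇒ m₂ = 31.1675/4 = 7.79187
Σ(xᵢ − x̄)³ = 4.9826 ⇒ m₃ = 4.9826/4 = 1.24566
m₂^(3/2) = 7.79187^(1.5) = 21.75019
g1 = m₃ / m₂^(3/2) = 1.24566 / 21.75019 ≈ 0.0573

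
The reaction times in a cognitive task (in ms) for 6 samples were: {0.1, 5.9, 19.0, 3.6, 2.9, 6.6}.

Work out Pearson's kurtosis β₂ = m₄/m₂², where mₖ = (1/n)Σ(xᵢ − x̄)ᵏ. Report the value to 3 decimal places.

x̄ = 6.3500
Σ(xᵢ − x̄)² = 218.8150 ⇒ m₂ = 36.46917
Σ(xᵢ − x̄)⁴ = 27331.9852 ⇒ m₄ = 4555.33087
m₂² = 1330.00012
β₂ = m₄/m₂² = 4555.33087 / 1330.00012 ≈ 3.425

3.425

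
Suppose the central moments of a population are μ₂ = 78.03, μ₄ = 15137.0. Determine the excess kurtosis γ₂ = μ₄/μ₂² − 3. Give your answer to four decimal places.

μ₂² = 78.03² = 6088.68090
μ₄/μ₂² = 15137.0 / 6088.68090 = 2.48609
γ₂ = 2.48609 − 3 ≈ -0.5139

-0.5139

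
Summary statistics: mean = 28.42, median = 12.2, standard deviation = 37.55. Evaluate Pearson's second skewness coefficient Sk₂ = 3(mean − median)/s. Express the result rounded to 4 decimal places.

1.2959

Sk₂ = 3(28.42 − 12.2) / 37.55 = 3 × 16.2200 / 37.55
    = 48.6600 / 37.55 ≈ 1.2959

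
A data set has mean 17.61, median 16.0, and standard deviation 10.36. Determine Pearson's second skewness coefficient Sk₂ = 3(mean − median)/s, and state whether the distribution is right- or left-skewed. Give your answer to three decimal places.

Sk₂ = 3(17.61 − 16.0) / 10.36 = 3 × 1.6100 / 10.36
    = 4.8300 / 10.36 ≈ 0.466
Sk₂ > 0 ⇒ mean > median ⇒ right-skewed (positive skew).

0.466, right-skewed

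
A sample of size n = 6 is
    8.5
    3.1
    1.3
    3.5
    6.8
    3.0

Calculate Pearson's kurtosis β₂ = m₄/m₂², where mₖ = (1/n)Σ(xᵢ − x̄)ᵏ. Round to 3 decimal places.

x̄ = 4.3667
Σ(xᵢ − x̄)² = 36.6333 ⇒ m₂ = 6.10556
Σ(xᵢ − x̄)⁴ = 422.0084 ⇒ m₄ = 70.33473
m₂² = 37.27781
β₂ = m₄/m₂² = 70.33473 / 37.27781 ≈ 1.887

1.887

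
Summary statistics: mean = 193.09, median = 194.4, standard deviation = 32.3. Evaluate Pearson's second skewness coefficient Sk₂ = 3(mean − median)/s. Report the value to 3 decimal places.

Sk₂ = 3(193.09 − 194.4) / 32.3 = 3 × -1.3100 / 32.3
    = -3.9300 / 32.3 ≈ -0.122

-0.122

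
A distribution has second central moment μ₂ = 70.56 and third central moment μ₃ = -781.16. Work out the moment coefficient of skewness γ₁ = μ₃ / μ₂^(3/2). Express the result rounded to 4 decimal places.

σ = √μ₂ = √70.56 = 8.40000
σ³ = μ₂^(3/2) = 592.70400
γ₁ = μ₃/σ³ = -781.16 / 592.70400 ≈ -1.3180

-1.3180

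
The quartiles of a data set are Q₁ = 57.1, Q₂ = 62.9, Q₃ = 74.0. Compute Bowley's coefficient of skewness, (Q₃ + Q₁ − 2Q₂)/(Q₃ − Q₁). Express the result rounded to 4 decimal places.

numerator: Q₃ + Q₁ − 2Q₂ = 74.0 + 57.1 − 2×62.9 = 5.3000
denominator: Q₃ − Q₁ = 74.0 − 57.1 = 16.9000
Bowley skewness = 5.3000 / 16.9000 ≈ 0.3136

0.3136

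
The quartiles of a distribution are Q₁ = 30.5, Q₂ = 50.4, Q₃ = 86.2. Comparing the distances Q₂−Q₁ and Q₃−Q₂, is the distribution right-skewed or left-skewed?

right-skewed

Q₂ − Q₁ = 19.9;  Q₃ − Q₂ = 35.8
Q₃ − Q₂ > Q₂ − Q₁ ⇒ the upper half is more spread out ⇒ right-skewed.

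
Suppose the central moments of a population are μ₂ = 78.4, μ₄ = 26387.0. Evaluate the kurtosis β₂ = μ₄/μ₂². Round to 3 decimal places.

μ₂² = 78.4² = 6146.56000
μ₄/μ₂² = 26387.0 / 6146.56000 = 4.29297
β₂ ≈ 4.293

4.293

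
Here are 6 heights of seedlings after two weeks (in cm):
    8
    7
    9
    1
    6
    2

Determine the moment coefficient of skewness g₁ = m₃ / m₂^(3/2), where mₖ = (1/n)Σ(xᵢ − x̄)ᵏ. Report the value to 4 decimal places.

-0.4507

x̄ = (8 + 7 + 9 + 1 + 6 + 2) / 6 = 5.5000
deviations (xᵢ − x̄): 2.5000, 1.5000, 3.5000, -4.5000, 0.5000, -3.5000
Σ(xᵢ − x̄)² = 53.5000 ⇒ m₂ = 53.5000/6 = 8.91667
Σ(xᵢ − x̄)³ = -72.0000 ⇒ m₃ = -72.0000/6 = -12.00000
m₂^(3/2) = 8.91667^(1.5) = 26.62587
g₁ = m₃ / m₂^(3/2) = -12.00000 / 26.62587 ≈ -0.4507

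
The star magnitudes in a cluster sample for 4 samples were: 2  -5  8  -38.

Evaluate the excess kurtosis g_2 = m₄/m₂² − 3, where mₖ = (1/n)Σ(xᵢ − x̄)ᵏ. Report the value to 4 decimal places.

-0.8389

x̄ = -8.2500
Σ(xᵢ − x̄)² = 1264.7500 ⇒ m₂ = 316.18750
Σ(xᵢ − x̄)⁴ = 864214.3281 ⇒ m₄ = 216053.58203
m₂² = 99974.53516
g_2 = m₄/m₂² − 3 = 2.16109 − 3 ≈ -0.8389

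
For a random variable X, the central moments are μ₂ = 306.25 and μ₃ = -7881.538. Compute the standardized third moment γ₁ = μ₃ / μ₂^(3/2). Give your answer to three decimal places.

σ = √μ₂ = √306.25 = 17.50000
σ³ = μ₂^(3/2) = 5359.37500
γ₁ = μ₃/σ³ = -7881.538 / 5359.37500 ≈ -1.471

-1.471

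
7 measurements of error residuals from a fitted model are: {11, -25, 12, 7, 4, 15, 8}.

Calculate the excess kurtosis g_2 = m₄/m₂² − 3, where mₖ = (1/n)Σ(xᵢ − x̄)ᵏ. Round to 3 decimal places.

1.540

x̄ = 4.5714
Σ(xᵢ − x̄)² = 1097.7143 ⇒ m₂ = 156.81633
Σ(xᵢ − x̄)⁴ = 781450.5773 ⇒ m₄ = 111635.79675
m₂² = 24591.36027
g_2 = m₄/m₂² − 3 = 4.53963 − 3 ≈ 1.540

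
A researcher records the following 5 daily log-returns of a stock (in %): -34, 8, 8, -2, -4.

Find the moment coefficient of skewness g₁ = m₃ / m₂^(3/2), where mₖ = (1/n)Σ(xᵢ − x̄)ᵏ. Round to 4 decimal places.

x̄ = (-34 + 8 + 8 - 2 - 4) / 5 = -4.8000
deviations (xᵢ − x̄): -29.2000, 12.8000, 12.8000, 2.8000, 0.8000
Σ(xᵢ − x̄)² = 1188.8000 ⇒ m₂ = 1188.8000/5 = 237.76000
Σ(xᵢ − x̄)³ = -20680.3200 ⇒ m₃ = -20680.3200/5 = -4136.06400
m₂^(3/2) = 237.76000^(1.5) = 3666.13276
g₁ = m₃ / m₂^(3/2) = -4136.06400 / 3666.13276 ≈ -1.1282

-1.1282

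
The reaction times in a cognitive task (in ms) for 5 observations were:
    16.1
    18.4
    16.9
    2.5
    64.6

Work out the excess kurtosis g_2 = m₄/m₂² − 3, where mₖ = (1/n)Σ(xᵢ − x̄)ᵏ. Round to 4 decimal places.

x̄ = 23.7000
Σ(xᵢ − x̄)² = 2254.3400 ⇒ m₂ = 450.86800
Σ(xᵢ − x̄)⁴ = 3006553.0130 ⇒ m₄ = 601310.60260
m₂² = 203281.95342
g_2 = m₄/m₂² − 3 = 2.95801 − 3 ≈ -0.0420

-0.0420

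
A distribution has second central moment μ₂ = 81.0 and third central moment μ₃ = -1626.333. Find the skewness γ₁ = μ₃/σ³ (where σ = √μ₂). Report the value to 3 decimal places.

-2.231

σ = √μ₂ = √81.0 = 9.00000
σ³ = μ₂^(3/2) = 729.00000
γ₁ = μ₃/σ³ = -1626.333 / 729.00000 ≈ -2.231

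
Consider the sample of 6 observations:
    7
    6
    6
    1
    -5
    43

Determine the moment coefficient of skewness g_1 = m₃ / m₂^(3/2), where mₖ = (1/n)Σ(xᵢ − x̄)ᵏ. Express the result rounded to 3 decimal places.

x̄ = (7 + 6 + 6 + 1 - 5 + 43) / 6 = 9.6667
deviations (xᵢ − x̄): -2.6667, -3.6667, -3.6667, -8.6667, -14.6667, 33.3333
Σ(xᵢ − x̄)² = 1435.3333 ⇒ m₂ = 1435.3333/6 = 239.22222
Σ(xᵢ − x̄)³ = 33113.5556 ⇒ m₃ = 33113.5556/6 = 5518.92593
m₂^(3/2) = 239.22222^(1.5) = 3700.00474
g_1 = m₃ / m₂^(3/2) = 5518.92593 / 3700.00474 ≈ 1.492

1.492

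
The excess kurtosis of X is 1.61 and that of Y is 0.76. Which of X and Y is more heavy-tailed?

Higher excess kurtosis ⇒ heavier tails relative to the normal distribution.
1.61 vs 0.76: the larger is 1.61, so X has heavier tails.

X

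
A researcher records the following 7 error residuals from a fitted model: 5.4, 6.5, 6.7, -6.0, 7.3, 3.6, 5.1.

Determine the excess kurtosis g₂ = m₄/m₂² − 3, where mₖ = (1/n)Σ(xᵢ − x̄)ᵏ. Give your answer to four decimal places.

x̄ = 4.0857
Σ(xᵢ − x̄)² = 127.7086 ⇒ m₂ = 18.24408
Σ(xᵢ − x̄)⁴ = 10538.8158 ⇒ m₄ = 1505.54512
m₂² = 332.84651
g₂ = m₄/m₂² − 3 = 4.52324 − 3 ≈ 1.5232

1.5232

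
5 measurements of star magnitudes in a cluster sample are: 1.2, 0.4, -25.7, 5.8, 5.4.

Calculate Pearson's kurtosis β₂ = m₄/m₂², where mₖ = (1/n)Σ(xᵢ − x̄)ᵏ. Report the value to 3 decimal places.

3.084

x̄ = -2.5800
Σ(xᵢ − x̄)² = 691.6080 ⇒ m₂ = 138.32160
Σ(xᵢ − x̄)⁴ = 294996.7044 ⇒ m₄ = 58999.34087
m₂² = 19132.86503
β₂ = m₄/m₂² = 58999.34087 / 19132.86503 ≈ 3.084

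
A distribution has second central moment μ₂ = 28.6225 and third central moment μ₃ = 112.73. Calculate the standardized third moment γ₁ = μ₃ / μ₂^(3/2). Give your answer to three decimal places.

σ = √μ₂ = √28.6225 = 5.35000
σ³ = μ₂^(3/2) = 153.13037
γ₁ = μ₃/σ³ = 112.73 / 153.13037 ≈ 0.736

0.736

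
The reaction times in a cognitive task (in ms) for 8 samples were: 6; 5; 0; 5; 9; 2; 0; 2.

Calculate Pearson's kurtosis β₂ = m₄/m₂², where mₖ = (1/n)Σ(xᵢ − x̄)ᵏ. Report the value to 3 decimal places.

2.020

x̄ = 3.6250
Σ(xᵢ − x̄)² = 69.8750 ⇒ m₂ = 8.73438
Σ(xᵢ − x̄)⁴ = 1232.9316 ⇒ m₄ = 154.11646
m₂² = 76.28931
β₂ = m₄/m₂² = 154.11646 / 76.28931 ≈ 2.020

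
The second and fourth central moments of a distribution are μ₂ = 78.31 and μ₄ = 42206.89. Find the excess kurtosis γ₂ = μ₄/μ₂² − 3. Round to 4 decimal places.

μ₂² = 78.31² = 6132.45610
μ₄/μ₂² = 42206.89 / 6132.45610 = 6.88254
γ₂ = 6.88254 − 3 ≈ 3.8825

3.8825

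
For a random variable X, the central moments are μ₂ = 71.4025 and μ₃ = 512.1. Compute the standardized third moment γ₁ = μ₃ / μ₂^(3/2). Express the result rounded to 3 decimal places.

0.849

σ = √μ₂ = √71.4025 = 8.45000
σ³ = μ₂^(3/2) = 603.35113
γ₁ = μ₃/σ³ = 512.1 / 603.35113 ≈ 0.849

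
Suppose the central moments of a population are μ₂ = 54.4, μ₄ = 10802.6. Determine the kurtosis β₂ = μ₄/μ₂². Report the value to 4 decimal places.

μ₂² = 54.4² = 2959.36000
μ₄/μ₂² = 10802.6 / 2959.36000 = 3.65032
β₂ ≈ 3.6503

3.6503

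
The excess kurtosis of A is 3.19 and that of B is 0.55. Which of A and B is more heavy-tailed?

A

Higher excess kurtosis ⇒ heavier tails relative to the normal distribution.
3.19 vs 0.55: the larger is 3.19, so A has heavier tails.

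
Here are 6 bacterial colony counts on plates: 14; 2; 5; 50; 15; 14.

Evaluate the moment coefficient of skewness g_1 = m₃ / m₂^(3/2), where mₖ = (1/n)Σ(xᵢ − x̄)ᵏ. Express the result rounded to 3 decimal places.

x̄ = (14 + 2 + 5 + 50 + 15 + 14) / 6 = 16.6667
deviations (xᵢ − x̄): -2.6667, -14.6667, -11.6667, 33.3333, -1.6667, -2.6667
Σ(xᵢ − x̄)² = 1479.3333 ⇒ m₂ = 1479.3333/6 = 246.55556
Σ(xᵢ − x̄)³ = 32251.5556 ⇒ m₃ = 32251.5556/6 = 5375.25926
m₂^(3/2) = 246.55556^(1.5) = 3871.43694
g_1 = m₃ / m₂^(3/2) = 5375.25926 / 3871.43694 ≈ 1.388

1.388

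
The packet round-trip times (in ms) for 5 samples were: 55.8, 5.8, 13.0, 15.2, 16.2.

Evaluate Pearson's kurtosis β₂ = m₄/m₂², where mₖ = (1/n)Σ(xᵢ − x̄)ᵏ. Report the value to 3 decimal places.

x̄ = 21.2000
Σ(xᵢ − x̄)² = 1562.5600 ⇒ m₂ = 312.51200
Σ(xᵢ − x̄)⁴ = 1495879.1488 ⇒ m₄ = 299175.82976
m₂² = 97663.75014
β₂ = m₄/m₂² = 299175.82976 / 97663.75014 ≈ 3.063

3.063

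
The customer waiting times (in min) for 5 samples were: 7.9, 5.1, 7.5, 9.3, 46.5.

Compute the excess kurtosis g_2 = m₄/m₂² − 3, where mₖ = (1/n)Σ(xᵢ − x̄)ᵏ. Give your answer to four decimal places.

x̄ = 15.2600
Σ(xᵢ − x̄)² = 1229.0720 ⇒ m₂ = 245.81440
Σ(xᵢ − x̄)⁴ = 970932.0126 ⇒ m₄ = 194186.40251
m₂² = 60424.71925
g_2 = m₄/m₂² − 3 = 3.21369 − 3 ≈ 0.2137

0.2137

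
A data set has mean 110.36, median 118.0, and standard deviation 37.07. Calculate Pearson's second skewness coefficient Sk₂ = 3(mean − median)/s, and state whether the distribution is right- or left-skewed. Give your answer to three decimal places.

Sk₂ = 3(110.36 − 118.0) / 37.07 = 3 × -7.6400 / 37.07
    = -22.9200 / 37.07 ≈ -0.618
Sk₂ < 0 ⇒ mean < median ⇒ left-skewed (negative skew).

-0.618, left-skewed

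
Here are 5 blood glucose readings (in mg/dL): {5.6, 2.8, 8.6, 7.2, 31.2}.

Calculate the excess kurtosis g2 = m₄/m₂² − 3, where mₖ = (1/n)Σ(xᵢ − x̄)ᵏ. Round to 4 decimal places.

0.0838

x̄ = 11.0800
Σ(xᵢ − x̄)² = 524.6080 ⇒ m₂ = 104.92160
Σ(xᵢ − x̄)⁴ = 169741.2400 ⇒ m₄ = 33948.24799
m₂² = 11008.54215
g2 = m₄/m₂² − 3 = 3.08381 − 3 ≈ 0.0838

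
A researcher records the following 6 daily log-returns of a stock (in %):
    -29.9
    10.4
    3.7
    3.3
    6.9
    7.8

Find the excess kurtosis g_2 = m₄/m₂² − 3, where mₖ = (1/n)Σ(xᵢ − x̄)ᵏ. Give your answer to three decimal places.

x̄ = 0.3667
Σ(xᵢ − x̄)² = 1134.3933 ⇒ m₂ = 189.06556
Σ(xᵢ − x̄)⁴ = 854392.7908 ⇒ m₄ = 142398.79846
m₂² = 35745.78430
g_2 = m₄/m₂² − 3 = 3.98365 − 3 ≈ 0.984

0.984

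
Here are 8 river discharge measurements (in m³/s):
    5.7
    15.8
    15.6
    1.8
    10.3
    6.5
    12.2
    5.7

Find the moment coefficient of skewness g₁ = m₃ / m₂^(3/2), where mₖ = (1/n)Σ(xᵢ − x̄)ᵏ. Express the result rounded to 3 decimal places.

x̄ = (5.7 + 15.8 + 15.6 + 1.8 + 10.3 + 6.5 + 12.2 + 5.7) / 8 = 9.2000
deviations (xᵢ − x̄): -3.5000, 6.6000, 6.4000, -7.4000, 1.1000, -2.7000, 3.0000, -3.5000
Σ(xᵢ − x̄)² = 181.2800 ⇒ m₂ = 181.2800/8 = 22.66000
Σ(xᵢ − x̄)³ = 67.3140 ⇒ m₃ = 67.3140/8 = 8.41425
m₂^(3/2) = 22.66000^(1.5) = 107.86731
g₁ = m₃ / m₂^(3/2) = 8.41425 / 107.86731 ≈ 0.078

0.078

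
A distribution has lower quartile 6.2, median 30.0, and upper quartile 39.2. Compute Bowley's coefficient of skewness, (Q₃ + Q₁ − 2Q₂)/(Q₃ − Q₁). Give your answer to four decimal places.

numerator: Q₃ + Q₁ − 2Q₂ = 39.2 + 6.2 − 2×30.0 = -14.6000
denominator: Q₃ − Q₁ = 39.2 − 6.2 = 33.0000
Bowley skewness = -14.6000 / 33.0000 ≈ -0.4424

-0.4424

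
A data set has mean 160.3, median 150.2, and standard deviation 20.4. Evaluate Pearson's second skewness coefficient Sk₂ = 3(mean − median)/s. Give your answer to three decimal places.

1.485

Sk₂ = 3(160.3 − 150.2) / 20.4 = 3 × 10.1000 / 20.4
    = 30.3000 / 20.4 ≈ 1.485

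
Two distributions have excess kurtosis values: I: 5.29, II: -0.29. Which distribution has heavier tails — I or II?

I

Higher excess kurtosis ⇒ heavier tails relative to the normal distribution.
5.29 vs -0.29: the larger is 5.29, so I has heavier tails. (I is leptokurtic — heavier-than-normal tails; the other is platykurtic.)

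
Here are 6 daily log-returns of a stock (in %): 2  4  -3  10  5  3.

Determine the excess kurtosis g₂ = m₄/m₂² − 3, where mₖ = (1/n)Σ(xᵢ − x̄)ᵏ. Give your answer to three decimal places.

-0.318

x̄ = 3.5000
Σ(xᵢ − x̄)² = 89.5000 ⇒ m₂ = 14.91667
Σ(xᵢ − x̄)⁴ = 3580.3750 ⇒ m₄ = 596.72917
m₂² = 222.50694
g₂ = m₄/m₂² − 3 = 2.68185 − 3 ≈ -0.318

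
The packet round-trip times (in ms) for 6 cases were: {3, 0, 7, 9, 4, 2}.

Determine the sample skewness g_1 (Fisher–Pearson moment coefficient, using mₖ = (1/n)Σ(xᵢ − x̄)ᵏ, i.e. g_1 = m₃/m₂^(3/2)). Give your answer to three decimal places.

x̄ = (3 + 0 + 7 + 9 + 4 + 2) / 6 = 4.1667
deviations (xᵢ − x̄): -1.1667, -4.1667, 2.8333, 4.8333, -0.1667, -2.1667
Σ(xᵢ − x̄)² = 54.8333 ⇒ m₂ = 54.8333/6 = 9.13889
Σ(xᵢ − x̄)³ = 51.5556 ⇒ m₃ = 51.5556/6 = 8.59259
m₂^(3/2) = 9.13889^(1.5) = 27.62741
g_1 = m₃ / m₂^(3/2) = 8.59259 / 27.62741 ≈ 0.311

0.311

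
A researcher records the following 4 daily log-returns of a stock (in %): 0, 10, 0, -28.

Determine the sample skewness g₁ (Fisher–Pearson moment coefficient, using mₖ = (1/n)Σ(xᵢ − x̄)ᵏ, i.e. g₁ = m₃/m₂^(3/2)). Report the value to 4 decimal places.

-0.8567

x̄ = (0 + 10 + 0 - 28) / 4 = -4.5000
deviations (xᵢ − x̄): 4.5000, 14.5000, 4.5000, -23.5000
Σ(xᵢ − x̄)² = 803.0000 ⇒ m₂ = 803.0000/4 = 200.75000
Σ(xᵢ − x̄)³ = -9747.0000 ⇒ m₃ = -9747.0000/4 = -2436.75000
m₂^(3/2) = 200.75000^(1.5) = 2844.35193
g₁ = m₃ / m₂^(3/2) = -2436.75000 / 2844.35193 ≈ -0.8567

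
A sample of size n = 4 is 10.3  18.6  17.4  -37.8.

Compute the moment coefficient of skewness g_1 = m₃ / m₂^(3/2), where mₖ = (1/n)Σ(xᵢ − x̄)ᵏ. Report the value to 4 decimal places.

-1.0927

x̄ = (10.3 + 18.6 + 17.4 - 37.8) / 4 = 2.1250
deviations (xᵢ − x̄): 8.1750, 16.4750, 15.2750, -39.9250
Σ(xᵢ − x̄)² = 2165.5875 ⇒ m₂ = 2165.5875/4 = 541.39687
Σ(xᵢ − x̄)³ = -55058.5481 ⇒ m₃ = -55058.5481/4 = -13764.63703
m₂^(3/2) = 541.39687^(1.5) = 12597.18818
g_1 = m₃ / m₂^(3/2) = -13764.63703 / 12597.18818 ≈ -1.0927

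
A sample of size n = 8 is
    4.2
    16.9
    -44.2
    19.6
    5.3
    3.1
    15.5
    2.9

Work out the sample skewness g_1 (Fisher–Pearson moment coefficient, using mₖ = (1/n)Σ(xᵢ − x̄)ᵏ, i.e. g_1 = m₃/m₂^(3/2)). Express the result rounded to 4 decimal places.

-1.7605

x̄ = (4.2 + 16.9 - 44.2 + 19.6 + 5.3 + 3.1 + 15.5 + 2.9) / 8 = 2.9125
deviations (xᵢ − x̄): 1.2875, 13.9875, -47.1125, 16.6875, 2.3875, 0.1875, 12.5875, -0.0125
Σ(xᵢ − x̄)² = 2859.5488 ⇒ m₂ = 2859.5488/8 = 357.44359
Σ(xᵢ − x̄)³ = -95176.4761 ⇒ m₃ = -95176.4761/8 = -11897.05951
m₂^(3/2) = 357.44359^(1.5) = 6757.89247
g_1 = m₃ / m₂^(3/2) = -11897.05951 / 6757.89247 ≈ -1.7605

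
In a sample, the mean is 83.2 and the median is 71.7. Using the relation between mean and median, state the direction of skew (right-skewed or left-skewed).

right-skewed

mean − median = 83.2 − 71.7 = 11.5
mean > median ⇒ the longer tail is on the right ⇒ right-skewed (positively skewed).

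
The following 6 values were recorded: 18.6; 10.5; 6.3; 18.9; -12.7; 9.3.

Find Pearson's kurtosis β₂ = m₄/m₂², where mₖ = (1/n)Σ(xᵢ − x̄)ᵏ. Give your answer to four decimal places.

x̄ = 8.4833
Σ(xᵢ − x̄)² = 669.0883 ⇒ m₂ = 111.51472
Σ(xᵢ − x̄)⁴ = 223650.2164 ⇒ m₄ = 37275.03606
m₂² = 12435.53327
β₂ = m₄/m₂² = 37275.03606 / 12435.53327 ≈ 2.9975

2.9975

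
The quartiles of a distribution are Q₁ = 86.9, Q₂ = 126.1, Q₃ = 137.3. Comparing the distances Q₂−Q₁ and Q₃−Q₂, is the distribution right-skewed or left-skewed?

Q₂ − Q₁ = 39.2;  Q₃ − Q₂ = 11.2
Q₂ − Q₁ > Q₃ − Q₂ ⇒ the lower half is more spread out ⇒ left-skewed.

left-skewed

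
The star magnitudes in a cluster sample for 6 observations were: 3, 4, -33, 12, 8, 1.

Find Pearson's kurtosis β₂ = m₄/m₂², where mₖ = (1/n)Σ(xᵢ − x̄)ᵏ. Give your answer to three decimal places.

3.810

x̄ = -0.8333
Σ(xᵢ − x̄)² = 1318.8333 ⇒ m₂ = 219.80556
Σ(xᵢ − x̄)⁴ = 1104578.1528 ⇒ m₄ = 184096.35880
m₂² = 48314.48225
β₂ = m₄/m₂² = 184096.35880 / 48314.48225 ≈ 3.810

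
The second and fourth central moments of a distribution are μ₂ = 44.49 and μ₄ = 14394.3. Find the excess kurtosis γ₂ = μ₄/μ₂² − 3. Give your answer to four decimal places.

μ₂² = 44.49² = 1979.36010
μ₄/μ₂² = 14394.3 / 1979.36010 = 7.27220
γ₂ = 7.27220 − 3 ≈ 4.2722

4.2722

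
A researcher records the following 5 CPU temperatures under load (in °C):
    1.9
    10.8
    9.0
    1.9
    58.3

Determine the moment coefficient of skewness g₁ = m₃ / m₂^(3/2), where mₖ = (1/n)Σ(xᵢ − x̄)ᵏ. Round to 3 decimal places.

1.393

x̄ = (1.9 + 10.8 + 9.0 + 1.9 + 58.3) / 5 = 16.3800
deviations (xᵢ − x̄): -14.4800, -5.5800, -7.3800, -14.4800, 41.9200
Σ(xᵢ − x̄)² = 2262.2280 ⇒ m₂ = 2262.2280/5 = 452.44560
Σ(xᵢ − x̄)³ = 67017.7027 ⇒ m₃ = 67017.7027/5 = 13403.54054
m₂^(3/2) = 452.44560^(1.5) = 9623.86570
g₁ = m₃ / m₂^(3/2) = 13403.54054 / 9623.86570 ≈ 1.393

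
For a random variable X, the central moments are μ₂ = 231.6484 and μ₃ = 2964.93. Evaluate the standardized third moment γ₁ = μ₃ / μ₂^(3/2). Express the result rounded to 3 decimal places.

0.841

σ = √μ₂ = √231.6484 = 15.22000
σ³ = μ₂^(3/2) = 3525.68865
γ₁ = μ₃/σ³ = 2964.93 / 3525.68865 ≈ 0.841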